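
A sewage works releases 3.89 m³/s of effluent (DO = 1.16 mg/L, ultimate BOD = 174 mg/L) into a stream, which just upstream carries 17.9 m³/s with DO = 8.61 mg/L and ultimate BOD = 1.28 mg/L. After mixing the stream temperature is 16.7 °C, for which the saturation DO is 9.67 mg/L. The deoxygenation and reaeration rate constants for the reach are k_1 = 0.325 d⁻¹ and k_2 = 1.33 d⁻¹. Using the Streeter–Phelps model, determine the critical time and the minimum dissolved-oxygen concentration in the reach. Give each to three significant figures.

t_c ≈ 1.14 d; minimum DO ≈ 4.26 mg/L

Mixed DO = (17.9×8.61 + 3.89×1.16)/(17.9+3.89) = 158.6/21.79 = 7.280 mg/L.
Mixed L₀ = (17.9×1.28 + 3.89×174)/(21.79) = 699.8/21.79 = 32.11 mg/L.
Initial deficit D₀ = C_s − DO₀ = 9.67 − 7.280 = 2.390 mg/L.
t_c = (1/1.005) ln[(1.33/0.325)(1 − 2.390×1.005/(0.325×32.11))] = 0.9950 × ln(3.151) = 1.142 d.
D_c = (0.325/1.33) × 32.11 × e^(−0.325×1.142) = 0.2444 × 32.11 × 0.6900 = 5.415 mg/L.
Minimum DO = 9.67 − 5.415 = 4.255 mg/L.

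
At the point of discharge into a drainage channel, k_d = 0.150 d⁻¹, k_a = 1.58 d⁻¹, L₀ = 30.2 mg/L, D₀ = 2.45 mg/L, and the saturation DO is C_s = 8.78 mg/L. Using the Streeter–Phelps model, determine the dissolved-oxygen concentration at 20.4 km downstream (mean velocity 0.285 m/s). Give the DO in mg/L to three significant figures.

Travel time t = x/v = 20.4 km / (0.285 m/s) = 20400 m / 0.285 m/s = 71580 s = 0.8285 d.
k_d L₀/(k_a−k_d) = 0.150×30.2/(1.58−0.150) = 4.530/1.430 = 3.168 mg/L.
e^(−k_d t) = e^(−0.150×0.8285) = 0.8831; e^(−k_a t) = e^(−1.58×0.8285) = 0.2701.
D = 3.168 × (0.8831 − 0.2701) + 2.45 × 0.2701 = 1.942 + 0.6617 = 2.604 mg/L.
DO = C_s − D = 8.78 − 2.604 = 6.176 mg/L.

DO ≈ 6.18 mg/L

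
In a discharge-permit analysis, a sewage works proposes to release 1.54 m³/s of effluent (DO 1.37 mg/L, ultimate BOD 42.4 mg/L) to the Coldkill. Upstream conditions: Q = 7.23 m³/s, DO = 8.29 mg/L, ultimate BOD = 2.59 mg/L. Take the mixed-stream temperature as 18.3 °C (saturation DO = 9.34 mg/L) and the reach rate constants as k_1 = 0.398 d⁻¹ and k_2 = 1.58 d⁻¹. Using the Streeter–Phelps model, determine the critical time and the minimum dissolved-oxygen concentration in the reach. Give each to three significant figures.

t_c ≈ 0.142 d; minimum DO ≈ 7.06 mg/L

Mixed DO = (7.23×8.29 + 1.54×1.37)/(7.23+1.54) = 62.05/8.770 = 7.075 mg/L.
Mixed L₀ = (7.23×2.59 + 1.54×42.4)/(8.770) = 84.02/8.770 = 9.581 mg/L.
Initial deficit D₀ = C_s − DO₀ = 9.34 − 7.075 = 2.265 mg/L.
t_c = (1/1.182) ln[(1.58/0.398)(1 − 2.265×1.182/(0.398×9.581))] = 0.8460 × ln(1.182) = 0.1417 d.
D_c = (0.398/1.58) × 9.581 × e^(−0.398×0.1417) = 0.2519 × 9.581 × 0.9452 = 2.281 mg/L.
Minimum DO = 9.34 − 2.281 = 7.059 mg/L.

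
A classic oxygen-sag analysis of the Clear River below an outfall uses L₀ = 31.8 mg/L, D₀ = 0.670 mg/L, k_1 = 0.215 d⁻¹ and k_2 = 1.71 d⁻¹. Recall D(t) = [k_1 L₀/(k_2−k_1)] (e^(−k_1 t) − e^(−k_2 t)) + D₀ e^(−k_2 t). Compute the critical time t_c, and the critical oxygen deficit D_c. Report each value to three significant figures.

t_c ≈ 1.28 d; D_c ≈ 3.04 mg/L

At the critical point dD/dt = 0, so k_1 L₀ e^(−k_1 t) = k_2 D. Substituting D(t) from the Streeter–Phelps equation and solving for t gives
t_c = ln[(k_2/k_1)(1 − D₀(k_2−k_1)/(k_1 L₀))] / (k_2−k_1).
Here k_2−k_1 = 1.495 d⁻¹ and 1 − D₀(k_2−k_1)/(k_1 L₀) = 1 − 0.670×1.495/(0.215×31.8) = 0.8535, so
t_c = ln(7.953 × 0.8535) / 1.495 = 1.915 / 1.495 = 1.281 d.
D_c = (k_1/k_2) L₀ e^(−k_1 t_c) = (0.215/1.71) × 31.8 × e^(−0.215×1.281) = 0.1257 × 31.8 × 0.7592 = 3.036 mg/L.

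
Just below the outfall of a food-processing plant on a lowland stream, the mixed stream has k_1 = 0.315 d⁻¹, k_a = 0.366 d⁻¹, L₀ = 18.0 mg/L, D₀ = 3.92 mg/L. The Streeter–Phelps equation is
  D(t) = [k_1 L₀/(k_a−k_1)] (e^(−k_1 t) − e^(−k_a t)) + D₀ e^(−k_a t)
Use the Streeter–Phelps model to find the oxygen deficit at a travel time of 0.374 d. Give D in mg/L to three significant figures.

k_1 L₀/(k_a−k_1) = 0.315×18.0/(0.366−0.315) = 5.670/0.05100 = 111.2 mg/L.
e^(−k_1 t) = e^(−0.315×0.3740) = 0.8889; e^(−k_a t) = e^(−0.366×0.3740) = 0.8721.
D = 111.2 × (0.8889 − 0.8721) + 3.92 × 0.8721 = 1.867 + 3.419 = 5.286 mg/L.

D ≈ 5.29 mg/L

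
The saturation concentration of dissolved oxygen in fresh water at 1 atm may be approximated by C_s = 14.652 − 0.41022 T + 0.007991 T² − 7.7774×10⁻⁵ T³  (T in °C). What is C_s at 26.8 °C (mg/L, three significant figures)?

C_s = 14.652 − 0.41022×26.8 + 0.007991×26.8² − 7.7774×10⁻⁵×26.8³ = 7.901 mg/L.

C_s ≈ 7.90 mg/L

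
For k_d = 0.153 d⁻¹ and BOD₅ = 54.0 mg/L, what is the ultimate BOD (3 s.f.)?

BOD₅ = L₀(1 − e^(−5k_d)) ⇒ L₀ = BOD₅ / (1 − e^(−5×0.153))
= 54.0 / (1 − 0.4653) = 54.0 / 0.5347 = 101.0 mg/L.

L₀ ≈ 101 mg/L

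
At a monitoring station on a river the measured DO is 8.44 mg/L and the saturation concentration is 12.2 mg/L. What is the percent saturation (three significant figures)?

% saturation = C/C_s × 100 = 8.44/12.2 × 100 = 69.2 %.

69.2 % saturation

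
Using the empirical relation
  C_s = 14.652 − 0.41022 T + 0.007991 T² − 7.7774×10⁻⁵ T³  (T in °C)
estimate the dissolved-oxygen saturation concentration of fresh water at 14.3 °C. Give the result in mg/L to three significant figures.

C_s ≈ 10.2 mg/L

C_s = 14.652 − 0.41022×14.3 + 0.007991×14.3² − 7.7774×10⁻⁵×14.3³ = 10.19 mg/L.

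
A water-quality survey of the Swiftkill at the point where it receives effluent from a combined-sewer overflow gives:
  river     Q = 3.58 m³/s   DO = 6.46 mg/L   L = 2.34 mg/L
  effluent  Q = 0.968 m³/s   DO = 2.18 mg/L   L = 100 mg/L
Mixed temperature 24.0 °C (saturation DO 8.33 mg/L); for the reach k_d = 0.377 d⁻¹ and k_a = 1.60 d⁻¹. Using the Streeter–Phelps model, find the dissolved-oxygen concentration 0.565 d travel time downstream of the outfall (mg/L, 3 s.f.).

Mixed DO = (3.58×6.46 + 0.968×2.18)/(3.58+0.968) = 25.24/4.548 = 5.549 mg/L.
Mixed L₀ = (3.58×2.34 + 0.968×100)/(4.548) = 105.2/4.548 = 23.13 mg/L.
Initial deficit D₀ = C_s − DO₀ = 8.33 − 5.549 = 2.781 mg/L.
D(0.565) = [0.377×23.13/(1.60−0.377)](e^(−0.377×0.565) − e^(−1.60×0.565)) + 2.781 e^(−1.60×0.565)
= 7.129 × (0.8082 − 0.4049) + 2.781 × 0.4049 = 4.001 mg/L.
DO = 8.33 − 4.001 = 4.329 mg/L.

DO ≈ 4.33 mg/L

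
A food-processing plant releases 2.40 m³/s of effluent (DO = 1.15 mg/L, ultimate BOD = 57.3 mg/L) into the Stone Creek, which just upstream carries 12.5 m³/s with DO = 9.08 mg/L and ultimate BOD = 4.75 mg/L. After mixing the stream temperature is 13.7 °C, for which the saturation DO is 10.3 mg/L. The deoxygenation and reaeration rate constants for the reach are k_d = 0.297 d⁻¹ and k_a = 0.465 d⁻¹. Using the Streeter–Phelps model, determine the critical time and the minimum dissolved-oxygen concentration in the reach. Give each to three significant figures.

Mixed DO = (12.5×9.08 + 2.40×1.15)/(12.5+2.40) = 116.3/14.90 = 7.803 mg/L.
Mixed L₀ = (12.5×4.75 + 2.40×57.3)/(14.90) = 196.9/14.90 = 13.21 mg/L.
Initial deficit D₀ = C_s − DO₀ = 10.3 − 7.803 = 2.497 mg/L.
t_c = (1/0.1680) ln[(0.465/0.297)(1 − 2.497×0.1680/(0.297×13.21))] = 5.952 × ln(1.398) = 1.996 d.
D_c = (0.297/0.465) × 13.21 × e^(−0.297×1.996) = 0.6387 × 13.21 × 0.5528 = 4.666 mg/L.
Minimum DO = 10.3 − 4.666 = 5.634 mg/L.

t_c ≈ 2.00 d; minimum DO ≈ 5.63 mg/L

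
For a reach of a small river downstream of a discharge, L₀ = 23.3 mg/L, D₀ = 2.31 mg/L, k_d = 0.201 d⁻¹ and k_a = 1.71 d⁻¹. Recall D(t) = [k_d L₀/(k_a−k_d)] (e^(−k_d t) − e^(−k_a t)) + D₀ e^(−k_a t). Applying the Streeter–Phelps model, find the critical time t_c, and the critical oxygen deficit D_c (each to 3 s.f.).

At the critical point dD/dt = 0, so k_d L₀ e^(−k_d t) = k_a D. Substituting D(t) from the Streeter–Phelps equation and solving for t gives
t_c = ln[(k_a/k_d)(1 − D₀(k_a−k_d)/(k_d L₀))] / (k_a−k_d).
Here k_a−k_d = 1.509 d⁻¹ and 1 − D₀(k_a−k_d)/(k_d L₀) = 1 − 2.31×1.509/(0.201×23.3) = 0.2557, so
t_c = ln(8.507 × 0.2557) / 1.509 = 0.7772 / 1.509 = 0.5150 d.
D_c = (k_d/k_a) L₀ e^(−k_d t_c) = (0.201/1.71) × 23.3 × e^(−0.201×0.5150) = 0.1175 × 23.3 × 0.9017 = 2.469 mg/L.

t_c ≈ 0.515 d; D_c ≈ 2.47 mg/L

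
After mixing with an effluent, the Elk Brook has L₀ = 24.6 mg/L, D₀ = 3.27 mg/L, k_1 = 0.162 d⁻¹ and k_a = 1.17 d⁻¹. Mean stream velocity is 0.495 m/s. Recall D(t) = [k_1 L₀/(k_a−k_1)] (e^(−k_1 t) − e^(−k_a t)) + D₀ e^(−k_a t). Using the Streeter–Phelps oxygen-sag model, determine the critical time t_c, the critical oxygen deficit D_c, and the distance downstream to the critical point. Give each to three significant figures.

t_c = [1/(k_a−k_1)] ln[(k_a/k_1)(1 − D₀(k_a−k_1)/(k_1 L₀))]
= [1/(1.17−0.162)] ln[(1.17/0.162)(1 − 3.27×1.008/(0.162×24.6))]
= (1/1.008) ln[7.222 × 0.1729] = 0.9921 × ln(1.249) = 0.9921 × 0.2221 = 0.2204 d.
L(t_c) = L₀ e^(−k_1 t_c) = 24.6 × 0.9649 = 23.74 mg/L, and at the critical point k_a D_c = k_1 L, so D_c = (0.162/1.17) × 23.74 = 3.287 mg/L.
x_c = v t_c = 0.495 m/s × 0.2204 d × 86400 s/d = 9424 m ≈ 9.42 km.

t_c ≈ 0.220 d; D_c ≈ 3.29 mg/L; x_c ≈ 9.42 km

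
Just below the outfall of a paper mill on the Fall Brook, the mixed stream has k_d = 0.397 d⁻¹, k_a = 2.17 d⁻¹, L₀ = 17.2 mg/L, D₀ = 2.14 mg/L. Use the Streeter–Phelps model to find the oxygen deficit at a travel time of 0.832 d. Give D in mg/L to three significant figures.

k_d L₀/(k_a−k_d) = 0.397×17.2/(2.17−0.397) = 6.828/1.773 = 3.851 mg/L.
e^(−k_d t) = e^(−0.397×0.8320) = 0.7187; e^(−k_a t) = e^(−2.17×0.8320) = 0.1644.
D = 3.851 × (0.7187 − 0.1644) + 2.14 × 0.1644 = 2.135 + 0.3518 = 2.487 mg/L.

D ≈ 2.49 mg/L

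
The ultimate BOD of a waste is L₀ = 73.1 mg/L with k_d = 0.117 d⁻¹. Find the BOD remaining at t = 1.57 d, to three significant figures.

L_t = L₀ e^(−k_d t) = 73.1 × e^(−0.117×1.57) = 73.1 × 0.8322 = 60.83 mg/L.

L ≈ 60.8 mg/L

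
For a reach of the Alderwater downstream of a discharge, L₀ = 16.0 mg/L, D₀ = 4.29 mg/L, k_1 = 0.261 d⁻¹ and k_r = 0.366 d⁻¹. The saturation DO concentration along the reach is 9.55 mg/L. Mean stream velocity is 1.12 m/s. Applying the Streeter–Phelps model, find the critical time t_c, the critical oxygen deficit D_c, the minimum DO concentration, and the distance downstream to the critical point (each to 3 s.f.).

t_c ≈ 2.13 d; D_c ≈ 6.54 mg/L; min DO ≈ 3.01 mg/L; x_c ≈ 206 km

With k_r/k_1 = 1.402 and 1 − D₀(k_r−k_1)/(k_1 L₀) = 0.8921,
t_c = ln(1.402 × 0.8921) / (0.366 − 0.261) = ln(1.251) / 0.1050 = 0.2240/0.1050 = 2.133 d.
L(t_c) = L₀ e^(−k_1 t_c) = 16.0 × 0.5731 = 9.169 mg/L, and at the critical point k_r D_c = k_1 L, so D_c = (0.261/0.366) × 9.169 = 6.539 mg/L.
Minimum DO = C_s − D_c = 9.55 − 6.539 = 3.011 mg/L.
x_c = v t_c = 1.12 m/s × 2.133 d × 86400 s/d = 206400 m ≈ 206 km.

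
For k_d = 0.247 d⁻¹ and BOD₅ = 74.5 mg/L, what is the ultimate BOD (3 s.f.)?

BOD₅ = L₀(1 − e^(−5k_d)) ⇒ L₀ = BOD₅ / (1 − e^(−5×0.247))
= 74.5 / (1 − 0.2908) = 74.5 / 0.7092 = 105.1 mg/L.

L₀ ≈ 105 mg/L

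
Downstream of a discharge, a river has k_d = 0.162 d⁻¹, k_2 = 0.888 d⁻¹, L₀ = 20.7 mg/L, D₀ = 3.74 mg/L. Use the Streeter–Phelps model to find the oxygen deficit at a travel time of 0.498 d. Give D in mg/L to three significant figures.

k_d L₀/(k_2−k_d) = 0.162×20.7/(0.888−0.162) = 3.353/0.7260 = 4.619 mg/L.
e^(−k_d t) = e^(−0.162×0.4980) = 0.9225; e^(−k_2 t) = e^(−0.888×0.4980) = 0.6426.
D = 4.619 × (0.9225 − 0.6426) + 3.74 × 0.6426 = 1.293 + 2.403 = 3.696 mg/L.

D ≈ 3.70 mg/L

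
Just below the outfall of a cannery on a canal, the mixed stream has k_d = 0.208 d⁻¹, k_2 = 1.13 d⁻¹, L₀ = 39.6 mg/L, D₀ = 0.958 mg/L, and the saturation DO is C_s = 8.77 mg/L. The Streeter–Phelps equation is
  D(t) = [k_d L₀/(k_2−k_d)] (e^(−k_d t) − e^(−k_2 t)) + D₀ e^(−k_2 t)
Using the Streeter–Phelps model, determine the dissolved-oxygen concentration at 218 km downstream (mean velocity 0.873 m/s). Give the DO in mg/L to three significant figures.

DO ≈ 4.18 mg/L

Travel time t = x/v = 218 km / (0.873 m/s) = 218000 m / 0.873 m/s = 249700 s = 2.890 d.
k_d L₀/(k_2−k_d) = 0.208×39.6/(1.13−0.208) = 8.237/0.9220 = 8.934 mg/L.
e^(−k_d t) = e^(−0.208×2.890) = 0.5482; e^(−k_2 t) = e^(−1.13×2.890) = 0.03816.
D = 8.934 × (0.5482 − 0.03816) + 0.958 × 0.03816 = 4.556 + 0.03656 = 4.593 mg/L.
DO = C_s − D = 8.77 − 4.593 = 4.177 mg/L.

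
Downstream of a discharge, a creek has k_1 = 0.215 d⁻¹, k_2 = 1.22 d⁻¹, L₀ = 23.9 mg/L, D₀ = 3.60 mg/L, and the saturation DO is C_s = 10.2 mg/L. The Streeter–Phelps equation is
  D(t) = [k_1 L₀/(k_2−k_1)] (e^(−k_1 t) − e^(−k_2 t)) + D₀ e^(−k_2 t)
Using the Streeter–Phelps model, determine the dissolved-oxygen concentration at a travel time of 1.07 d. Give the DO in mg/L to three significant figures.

DO ≈ 6.55 mg/L

k_1 L₀/(k_2−k_1) = 0.215×23.9/(1.22−0.215) = 5.138/1.005 = 5.113 mg/L.
e^(−k_1 t) = e^(−0.215×1.070) = 0.7945; e^(−k_2 t) = e^(−1.22×1.070) = 0.2711.
D = 5.113 × (0.7945 − 0.2711) + 3.60 × 0.2711 = 2.676 + 0.9758 = 3.652 mg/L.
DO = C_s − D = 10.2 − 3.652 = 6.548 mg/L.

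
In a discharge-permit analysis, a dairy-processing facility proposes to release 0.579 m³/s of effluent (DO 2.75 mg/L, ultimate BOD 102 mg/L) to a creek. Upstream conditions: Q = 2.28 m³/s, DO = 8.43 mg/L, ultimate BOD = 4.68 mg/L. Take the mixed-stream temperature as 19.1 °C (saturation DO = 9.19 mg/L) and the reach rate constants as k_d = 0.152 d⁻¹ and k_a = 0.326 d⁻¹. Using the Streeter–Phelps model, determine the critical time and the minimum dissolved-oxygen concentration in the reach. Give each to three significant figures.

t_c ≈ 3.85 d; minimum DO ≈ 2.85 mg/L

Mixed DO = (2.28×8.43 + 0.579×2.75)/(2.28+0.579) = 20.81/2.859 = 7.280 mg/L.
Mixed L₀ = (2.28×4.68 + 0.579×102)/(2.859) = 69.73/2.859 = 24.39 mg/L.
Initial deficit D₀ = C_s − DO₀ = 9.19 − 7.280 = 1.910 mg/L.
t_c = (1/0.1740) ln[(0.326/0.152)(1 − 1.910×0.1740/(0.152×24.39))] = 5.747 × ln(1.952) = 3.845 d.
D_c = (0.152/0.326) × 24.39 × e^(−0.152×3.845) = 0.4663 × 24.39 × 0.5574 = 6.338 mg/L.
Minimum DO = 9.19 − 6.338 = 2.852 mg/L.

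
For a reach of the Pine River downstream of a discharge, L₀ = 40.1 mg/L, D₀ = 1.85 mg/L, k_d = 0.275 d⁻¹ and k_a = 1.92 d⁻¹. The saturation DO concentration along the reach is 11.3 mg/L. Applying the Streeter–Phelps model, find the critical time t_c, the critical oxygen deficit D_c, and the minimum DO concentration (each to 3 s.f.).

With k_a/k_d = 6.982 and 1 − D₀(k_a−k_d)/(k_d L₀) = 0.7240,
t_c = ln(6.982 × 0.7240) / (1.92 − 0.275) = ln(5.055) / 1.645 = 1.620/1.645 = 0.9850 d.
D_c = (k_d/k_a) L₀ e^(−k_d t_c) = (0.275/1.92) × 40.1 × e^(−0.275×0.9850) = 0.1432 × 40.1 × 0.7627 = 4.381 mg/L.
Minimum DO = C_s − D_c = 11.3 − 4.381 = 6.919 mg/L.

t_c ≈ 0.985 d; D_c ≈ 4.38 mg/L; min DO ≈ 6.92 mg/L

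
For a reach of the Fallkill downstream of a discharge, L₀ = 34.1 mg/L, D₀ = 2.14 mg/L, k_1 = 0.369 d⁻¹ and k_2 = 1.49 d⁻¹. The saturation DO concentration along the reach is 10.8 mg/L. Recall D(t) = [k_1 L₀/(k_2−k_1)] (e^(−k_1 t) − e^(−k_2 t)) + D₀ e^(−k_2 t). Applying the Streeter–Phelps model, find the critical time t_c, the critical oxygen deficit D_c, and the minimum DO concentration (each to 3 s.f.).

t_c ≈ 1.06 d; D_c ≈ 5.72 mg/L; min DO ≈ 5.08 mg/L

At the critical point dD/dt = 0, so k_1 L₀ e^(−k_1 t) = k_2 D. Substituting D(t) from the Streeter–Phelps equation and solving for t gives
t_c = ln[(k_2/k_1)(1 − D₀(k_2−k_1)/(k_1 L₀))] / (k_2−k_1).
Here k_2−k_1 = 1.121 d⁻¹ and 1 − D₀(k_2−k_1)/(k_1 L₀) = 1 − 2.14×1.121/(0.369×34.1) = 0.8093, so
t_c = ln(4.038 × 0.8093) / 1.121 = 1.184 / 1.121 = 1.056 d.
D_c = (k_1/k_2) L₀ e^(−k_1 t_c) = (0.369/1.49) × 34.1 × e^(−0.369×1.056) = 0.2477 × 34.1 × 0.6772 = 5.719 mg/L.
Minimum DO = C_s − D_c = 10.8 − 5.719 = 5.081 mg/L.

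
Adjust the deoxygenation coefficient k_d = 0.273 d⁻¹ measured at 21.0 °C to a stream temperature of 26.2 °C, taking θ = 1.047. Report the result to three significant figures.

k_d(T₂) = k_d(T₁) · θ^(T₂−T₁) = 0.273 × 1.047^(26.2−21.0)
= 0.273 × 1.047^5.20 = 0.273 × 1.270 = 0.3466 d⁻¹.

k_d ≈ 0.347 d⁻¹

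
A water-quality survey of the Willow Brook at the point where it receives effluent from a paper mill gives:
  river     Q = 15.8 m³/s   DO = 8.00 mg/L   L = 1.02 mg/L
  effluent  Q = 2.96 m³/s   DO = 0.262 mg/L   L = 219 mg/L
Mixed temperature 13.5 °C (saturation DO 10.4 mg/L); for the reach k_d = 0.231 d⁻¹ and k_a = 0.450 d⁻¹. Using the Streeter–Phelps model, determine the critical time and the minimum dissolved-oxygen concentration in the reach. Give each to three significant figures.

t_c ≈ 2.58 d; minimum DO ≈ 0.381 mg/L

Mixed DO = (15.8×8.00 + 2.96×0.262)/(15.8+2.96) = 127.2/18.76 = 6.779 mg/L.
Mixed L₀ = (15.8×1.02 + 2.96×219)/(18.76) = 664.4/18.76 = 35.41 mg/L.
Initial deficit D₀ = C_s − DO₀ = 10.4 − 6.779 = 3.621 mg/L.
t_c = (1/0.2190) ln[(0.450/0.231)(1 − 3.621×0.2190/(0.231×35.41))] = 4.566 × ln(1.759) = 2.579 d.
D_c = (0.231/0.450) × 35.41 × e^(−0.231×2.579) = 0.5133 × 35.41 × 0.5511 = 10.02 mg/L.
Minimum DO = 10.4 − 10.02 = 0.3814 mg/L.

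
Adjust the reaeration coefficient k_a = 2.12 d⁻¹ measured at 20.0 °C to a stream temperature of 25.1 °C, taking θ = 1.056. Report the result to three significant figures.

k_a(T₂) = k_a(T₁) · θ^(T₂−T₁) = 2.12 × 1.056^(25.1−20.0)
= 2.12 × 1.056^5.10 = 2.12 × 1.320 = 2.799 d⁻¹.

k_a ≈ 2.80 d⁻¹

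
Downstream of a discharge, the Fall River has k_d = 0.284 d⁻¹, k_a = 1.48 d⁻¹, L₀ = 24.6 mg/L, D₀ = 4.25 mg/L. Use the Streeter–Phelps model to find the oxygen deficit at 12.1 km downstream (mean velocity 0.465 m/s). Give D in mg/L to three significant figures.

D ≈ 4.34 mg/L

Travel time t = x/v = 12.1 km / (0.465 m/s) = 12100 m / 0.465 m/s = 26020 s = 0.3012 d.
k_d L₀/(k_a−k_d) = 0.284×24.6/(1.48−0.284) = 6.986/1.196 = 5.841 mg/L.
e^(−k_d t) = e^(−0.284×0.3012) = 0.9180; e^(−k_a t) = e^(−1.48×0.3012) = 0.6404.
D = 5.841 × (0.9180 − 0.6404) + 4.25 × 0.6404 = 1.622 + 2.721 = 4.344 mg/L.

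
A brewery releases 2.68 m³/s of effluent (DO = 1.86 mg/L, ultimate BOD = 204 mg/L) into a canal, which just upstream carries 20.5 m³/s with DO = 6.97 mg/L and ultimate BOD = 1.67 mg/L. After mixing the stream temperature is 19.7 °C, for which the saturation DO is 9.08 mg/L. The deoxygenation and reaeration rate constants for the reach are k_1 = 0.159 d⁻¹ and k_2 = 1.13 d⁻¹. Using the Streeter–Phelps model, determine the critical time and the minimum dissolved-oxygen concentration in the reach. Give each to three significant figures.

Mixed DO = (20.5×6.97 + 2.68×1.86)/(20.5+2.68) = 147.9/23.18 = 6.379 mg/L.
Mixed L₀ = (20.5×1.67 + 2.68×204)/(23.18) = 581.0/23.18 = 25.06 mg/L.
Initial deficit D₀ = C_s − DO₀ = 9.08 − 6.379 = 2.701 mg/L.
t_c = (1/0.9710) ln[(1.13/0.159)(1 − 2.701×0.9710/(0.159×25.06))] = 1.030 × ln(2.430) = 0.9144 d.
D_c = (0.159/1.13) × 25.06 × e^(−0.159×0.9144) = 0.1407 × 25.06 × 0.8647 = 3.049 mg/L.
Minimum DO = 9.08 − 3.049 = 6.031 mg/L.

t_c ≈ 0.914 d; minimum DO ≈ 6.03 mg/L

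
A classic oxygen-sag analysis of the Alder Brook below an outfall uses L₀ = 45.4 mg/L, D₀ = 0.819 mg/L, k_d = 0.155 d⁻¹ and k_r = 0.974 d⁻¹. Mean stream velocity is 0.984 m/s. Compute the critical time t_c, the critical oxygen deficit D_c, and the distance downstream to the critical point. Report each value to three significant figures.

t_c = [1/(k_r−k_d)] ln[(k_r/k_d)(1 − D₀(k_r−k_d)/(k_d L₀))]
= [1/(0.974−0.155)] ln[(0.974/0.155)(1 − 0.819×0.8190/(0.155×45.4))]
= (1/0.8190) ln[6.284 × 0.9047] = 1.221 × ln(5.685) = 1.221 × 1.738 = 2.122 d.
L(t_c) = L₀ e^(−k_d t_c) = 45.4 × 0.7197 = 32.68 mg/L, and at the critical point k_r D_c = k_d L, so D_c = (0.155/0.974) × 32.68 = 5.200 mg/L.
x_c = v t_c = 0.984 m/s × 2.122 d × 86400 s/d = 180400 m ≈ 180 km.

t_c ≈ 2.12 d; D_c ≈ 5.20 mg/L; x_c ≈ 180 km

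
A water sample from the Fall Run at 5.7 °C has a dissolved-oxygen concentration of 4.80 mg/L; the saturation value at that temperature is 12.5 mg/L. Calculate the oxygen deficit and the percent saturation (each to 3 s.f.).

D = C_s − C = 12.5 − 4.80 = 7.70 mg/L.
% saturation = 4.80/12.5 × 100 = 38.4 %.

D ≈ 7.70 mg/L; 38.4 % saturation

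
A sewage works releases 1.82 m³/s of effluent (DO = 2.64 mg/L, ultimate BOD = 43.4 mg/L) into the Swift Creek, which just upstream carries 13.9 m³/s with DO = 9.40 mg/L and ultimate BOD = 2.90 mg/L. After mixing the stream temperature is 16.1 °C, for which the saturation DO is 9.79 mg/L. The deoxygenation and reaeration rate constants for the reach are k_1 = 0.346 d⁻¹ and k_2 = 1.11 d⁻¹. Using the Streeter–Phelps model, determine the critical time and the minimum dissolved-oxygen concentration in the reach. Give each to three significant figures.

t_c ≈ 0.980 d; minimum DO ≈ 8.10 mg/L

Mixed DO = (13.9×9.40 + 1.82×2.64)/(13.9+1.82) = 135.5/15.72 = 8.617 mg/L.
Mixed L₀ = (13.9×2.90 + 1.82×43.4)/(15.72) = 119.3/15.72 = 7.589 mg/L.
Initial deficit D₀ = C_s − DO₀ = 9.79 − 8.617 = 1.173 mg/L.
t_c = (1/0.7640) ln[(1.11/0.346)(1 − 1.173×0.7640/(0.346×7.589))] = 1.309 × ln(2.114) = 0.9795 d.
D_c = (0.346/1.11) × 7.589 × e^(−0.346×0.9795) = 0.3117 × 7.589 × 0.7125 = 1.686 mg/L.
Minimum DO = 9.79 − 1.686 = 8.104 mg/L.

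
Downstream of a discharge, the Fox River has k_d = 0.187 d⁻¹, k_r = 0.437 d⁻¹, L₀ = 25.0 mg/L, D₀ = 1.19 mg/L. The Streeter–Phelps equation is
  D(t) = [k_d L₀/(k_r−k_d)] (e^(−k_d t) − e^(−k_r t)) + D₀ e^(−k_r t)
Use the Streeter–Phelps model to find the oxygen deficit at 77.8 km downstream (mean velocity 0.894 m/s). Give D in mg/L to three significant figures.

D ≈ 4.21 mg/L

Travel time t = x/v = 77.8 km / (0.894 m/s) = 77800 m / 0.894 m/s = 87020 s = 1.007 d.
k_d L₀/(k_r−k_d) = 0.187×25.0/(0.437−0.187) = 4.675/0.2500 = 18.70 mg/L.
e^(−k_d t) = e^(−0.187×1.007) = 0.8283; e^(−k_r t) = e^(−0.437×1.007) = 0.6439.
D = 18.70 × (0.8283 − 0.6439) + 1.19 × 0.6439 = 3.448 + 0.7663 = 4.214 mg/L.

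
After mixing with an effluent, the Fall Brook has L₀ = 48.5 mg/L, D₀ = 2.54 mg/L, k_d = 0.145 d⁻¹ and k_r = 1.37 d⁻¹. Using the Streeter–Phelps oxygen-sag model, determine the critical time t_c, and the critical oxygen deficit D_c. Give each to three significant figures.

With k_r/k_d = 9.448 and 1 − D₀(k_r−k_d)/(k_d L₀) = 0.5576,
t_c = ln(9.448 × 0.5576) / (1.37 − 0.145) = ln(5.268) / 1.225 = 1.662/1.225 = 1.356 d.
L(t_c) = L₀ e^(−k_d t_c) = 48.5 × 0.8215 = 39.84 mg/L, and at the critical point k_r D_c = k_d L, so D_c = (0.145/1.37) × 39.84 = 4.217 mg/L.

t_c ≈ 1.36 d; D_c ≈ 4.22 mg/L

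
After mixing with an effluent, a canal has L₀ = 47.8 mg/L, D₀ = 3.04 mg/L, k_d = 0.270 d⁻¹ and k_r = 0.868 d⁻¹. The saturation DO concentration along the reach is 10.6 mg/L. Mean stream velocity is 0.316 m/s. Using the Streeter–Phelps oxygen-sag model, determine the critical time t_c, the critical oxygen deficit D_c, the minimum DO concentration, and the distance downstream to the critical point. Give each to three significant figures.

t_c ≈ 1.70 d; D_c ≈ 9.40 mg/L; min DO ≈ 1.20 mg/L; x_c ≈ 46.4 km

t_c = [1/(k_r−k_d)] ln[(k_r/k_d)(1 − D₀(k_r−k_d)/(k_d L₀))]
= [1/(0.868−0.270)] ln[(0.868/0.270)(1 − 3.04×0.5980/(0.270×47.8))]
= (1/0.5980) ln[3.215 × 0.8591] = 1.672 × ln(2.762) = 1.672 × 1.016 = 1.699 d.
L(t_c) = L₀ e^(−k_d t_c) = 47.8 × 0.6321 = 30.21 mg/L, and at the critical point k_r D_c = k_d L, so D_c = (0.270/0.868) × 30.21 = 9.399 mg/L.
Minimum DO = C_s − D_c = 10.6 − 9.399 = 1.201 mg/L.
x_c = v t_c = 0.316 m/s × 1.699 d × 86400 s/d = 46380 m ≈ 46.4 km.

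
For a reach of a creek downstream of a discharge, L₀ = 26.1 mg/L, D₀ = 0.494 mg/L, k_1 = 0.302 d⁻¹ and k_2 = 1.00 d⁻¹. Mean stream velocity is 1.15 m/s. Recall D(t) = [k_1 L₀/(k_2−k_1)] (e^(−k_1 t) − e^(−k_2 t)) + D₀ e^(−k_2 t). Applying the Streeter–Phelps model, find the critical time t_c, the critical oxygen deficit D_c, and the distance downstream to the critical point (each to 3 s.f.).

t_c ≈ 1.65 d; D_c ≈ 4.79 mg/L; x_c ≈ 164 km

At the critical point dD/dt = 0, so k_1 L₀ e^(−k_1 t) = k_2 D. Substituting D(t) from the Streeter–Phelps equation and solving for t gives
t_c = ln[(k_2/k_1)(1 − D₀(k_2−k_1)/(k_1 L₀))] / (k_2−k_1).
Here k_2−k_1 = 0.6980 d⁻¹ and 1 − D₀(k_2−k_1)/(k_1 L₀) = 1 − 0.494×0.6980/(0.302×26.1) = 0.9563, so
t_c = ln(3.311 × 0.9563) / 0.6980 = 1.153 / 0.6980 = 1.651 d.
D_c = (k_1/k_2) L₀ e^(−k_1 t_c) = (0.302/1.00) × 26.1 × e^(−0.302×1.651) = 0.3020 × 26.1 × 0.6073 = 4.787 mg/L.
x_c = v t_c = 1.15 m/s × 1.651 d × 86400 s/d = 164100 m ≈ 164 km.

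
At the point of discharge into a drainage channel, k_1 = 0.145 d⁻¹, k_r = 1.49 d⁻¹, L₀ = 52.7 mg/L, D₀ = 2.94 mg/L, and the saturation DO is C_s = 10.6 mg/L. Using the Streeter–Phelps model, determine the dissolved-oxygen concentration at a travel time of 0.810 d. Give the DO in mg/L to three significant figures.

DO ≈ 6.37 mg/L

k_1 L₀/(k_r−k_1) = 0.145×52.7/(1.49−0.145) = 7.641/1.345 = 5.681 mg/L.
e^(−k_1 t) = e^(−0.145×0.8100) = 0.8892; e^(−k_r t) = e^(−1.49×0.8100) = 0.2991.
D = 5.681 × (0.8892 − 0.2991) + 2.94 × 0.2991 = 3.352 + 0.8794 = 4.232 mg/L.
DO = C_s − D = 10.6 − 4.232 = 6.368 mg/L.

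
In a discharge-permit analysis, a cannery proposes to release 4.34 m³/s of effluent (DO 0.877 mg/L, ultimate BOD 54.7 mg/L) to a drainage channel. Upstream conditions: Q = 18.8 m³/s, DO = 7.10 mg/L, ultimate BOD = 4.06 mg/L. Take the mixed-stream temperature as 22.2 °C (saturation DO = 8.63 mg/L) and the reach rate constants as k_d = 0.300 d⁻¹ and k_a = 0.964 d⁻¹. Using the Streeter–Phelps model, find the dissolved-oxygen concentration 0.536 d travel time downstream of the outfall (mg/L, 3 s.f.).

DO ≈ 5.46 mg/L

Mixed DO = (18.8×7.10 + 4.34×0.877)/(18.8+4.34) = 137.3/23.14 = 5.933 mg/L.
Mixed L₀ = (18.8×4.06 + 4.34×54.7)/(23.14) = 313.7/23.14 = 13.56 mg/L.
Initial deficit D₀ = C_s − DO₀ = 8.63 − 5.933 = 2.697 mg/L.
D(0.536) = [0.300×13.56/(0.964−0.300)](e^(−0.300×0.536) − e^(−0.964×0.536)) + 2.697 e^(−0.964×0.536)
= 6.125 × (0.8515 − 0.5965) + 2.697 × 0.5965 = 3.171 mg/L.
DO = 8.63 − 3.171 = 5.459 mg/L.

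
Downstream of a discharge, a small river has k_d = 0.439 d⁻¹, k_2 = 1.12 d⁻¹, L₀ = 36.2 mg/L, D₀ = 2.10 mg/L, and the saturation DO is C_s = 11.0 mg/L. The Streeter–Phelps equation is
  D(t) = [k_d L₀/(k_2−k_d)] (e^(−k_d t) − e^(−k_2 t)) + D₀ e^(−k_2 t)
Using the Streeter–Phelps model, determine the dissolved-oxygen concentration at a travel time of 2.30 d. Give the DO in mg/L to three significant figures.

DO ≈ 4.11 mg/L

k_d L₀/(k_2−k_d) = 0.439×36.2/(1.12−0.439) = 15.89/0.6810 = 23.34 mg/L.
e^(−k_d t) = e^(−0.439×2.300) = 0.3643; e^(−k_2 t) = e^(−1.12×2.300) = 0.07608.
D = 23.34 × (0.3643 − 0.07608) + 2.10 × 0.07608 = 6.727 + 0.1598 = 6.886 mg/L.
DO = C_s − D = 11.0 − 6.886 = 4.114 mg/L.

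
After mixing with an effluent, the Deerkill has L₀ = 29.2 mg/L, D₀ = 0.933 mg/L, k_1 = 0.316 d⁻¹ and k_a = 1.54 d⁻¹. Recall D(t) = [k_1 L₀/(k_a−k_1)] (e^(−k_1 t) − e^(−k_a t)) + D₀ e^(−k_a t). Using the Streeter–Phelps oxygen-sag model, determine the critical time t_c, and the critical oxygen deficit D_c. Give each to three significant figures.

t_c ≈ 1.19 d; D_c ≈ 4.12 mg/L

t_c = [1/(k_a−k_1)] ln[(k_a/k_1)(1 − D₀(k_a−k_1)/(k_1 L₀))]
= [1/(1.54−0.316)] ln[(1.54/0.316)(1 − 0.933×1.224/(0.316×29.2))]
= (1/1.224) ln[4.873 × 0.8762] = 0.8170 × ln(4.270) = 0.8170 × 1.452 = 1.186 d.
D_c = (k_1/k_a) L₀ e^(−k_1 t_c) = (0.316/1.54) × 29.2 × e^(−0.316×1.186) = 0.2052 × 29.2 × 0.6874 = 4.119 mg/L.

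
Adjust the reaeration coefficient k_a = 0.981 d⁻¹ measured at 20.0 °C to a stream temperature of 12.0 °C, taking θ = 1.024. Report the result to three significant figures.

k_a ≈ 0.811 d⁻¹

k_a(T₂) = k_a(T₁) · θ^(T₂−T₁) = 0.981 × 1.024^(12.0−20.0)
= 0.981 × 1.024^-8.00 = 0.981 × 0.8272 = 0.8115 d⁻¹.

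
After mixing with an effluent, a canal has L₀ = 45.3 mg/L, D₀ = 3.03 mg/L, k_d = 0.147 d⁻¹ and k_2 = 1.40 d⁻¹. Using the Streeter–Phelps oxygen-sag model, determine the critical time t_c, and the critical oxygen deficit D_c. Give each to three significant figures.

t_c = [1/(k_2−k_d)] ln[(k_2/k_d)(1 − D₀(k_2−k_d)/(k_d L₀))]
= [1/(1.40−0.147)] ln[(1.40/0.147)(1 − 3.03×1.253/(0.147×45.3))]
= (1/1.253) ln[9.524 × 0.4299] = 0.7981 × ln(4.094) = 0.7981 × 1.410 = 1.125 d.
D_c = (k_d/k_2) L₀ e^(−k_d t_c) = (0.147/1.40) × 45.3 × e^(−0.147×1.125) = 0.1050 × 45.3 × 0.8476 = 4.032 mg/L.

t_c ≈ 1.12 d; D_c ≈ 4.03 mg/L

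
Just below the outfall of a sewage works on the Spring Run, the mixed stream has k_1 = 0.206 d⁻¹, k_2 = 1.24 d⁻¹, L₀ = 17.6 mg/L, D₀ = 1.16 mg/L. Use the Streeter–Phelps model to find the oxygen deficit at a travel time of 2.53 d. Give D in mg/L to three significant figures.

k_1 L₀/(k_2−k_1) = 0.206×17.6/(1.24−0.206) = 3.626/1.034 = 3.506 mg/L.
e^(−k_1 t) = e^(−0.206×2.530) = 0.5938; e^(−k_2 t) = e^(−1.24×2.530) = 0.04340.
D = 3.506 × (0.5938 − 0.04340) + 1.16 × 0.04340 = 1.930 + 0.05035 = 1.980 mg/L.

D ≈ 1.98 mg/L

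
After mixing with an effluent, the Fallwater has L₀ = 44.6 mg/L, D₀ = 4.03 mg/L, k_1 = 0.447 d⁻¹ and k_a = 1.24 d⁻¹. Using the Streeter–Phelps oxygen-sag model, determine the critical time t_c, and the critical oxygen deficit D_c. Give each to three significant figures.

t_c ≈ 1.07 d; D_c ≈ 9.98 mg/L

t_c = [1/(k_a−k_1)] ln[(k_a/k_1)(1 − D₀(k_a−k_1)/(k_1 L₀))]
= [1/(1.24−0.447)] ln[(1.24/0.447)(1 − 4.03×0.7930/(0.447×44.6))]
= (1/0.7930) ln[2.774 × 0.8397] = 1.261 × ln(2.329) = 1.261 × 0.8456 = 1.066 d.
L(t_c) = L₀ e^(−k_1 t_c) = 44.6 × 0.6209 = 27.69 mg/L, and at the critical point k_a D_c = k_1 L, so D_c = (0.447/1.24) × 27.69 = 9.982 mg/L.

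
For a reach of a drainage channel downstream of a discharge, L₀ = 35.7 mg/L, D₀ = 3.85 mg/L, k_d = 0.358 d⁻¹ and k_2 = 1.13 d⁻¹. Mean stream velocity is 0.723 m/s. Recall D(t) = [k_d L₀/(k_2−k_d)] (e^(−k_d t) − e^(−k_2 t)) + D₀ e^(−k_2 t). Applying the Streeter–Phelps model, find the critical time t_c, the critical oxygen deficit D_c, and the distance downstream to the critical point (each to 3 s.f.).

t_c ≈ 1.15 d; D_c ≈ 7.50 mg/L; x_c ≈ 71.6 km

With k_2/k_d = 3.156 and 1 − D₀(k_2−k_d)/(k_d L₀) = 0.7674,
t_c = ln(3.156 × 0.7674) / (1.13 − 0.358) = ln(2.422) / 0.7720 = 0.8848/0.7720 = 1.146 d.
D_c = (k_d/k_2) L₀ e^(−k_d t_c) = (0.358/1.13) × 35.7 × e^(−0.358×1.146) = 0.3168 × 35.7 × 0.6635 = 7.504 mg/L.
x_c = v t_c = 0.723 m/s × 1.146 d × 86400 s/d = 71590 m ≈ 71.6 km.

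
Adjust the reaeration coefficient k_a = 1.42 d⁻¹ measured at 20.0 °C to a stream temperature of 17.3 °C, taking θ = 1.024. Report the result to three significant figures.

k_a ≈ 1.33 d⁻¹

k_a(T₂) = k_a(T₁) · θ^(T₂−T₁) = 1.42 × 1.024^(17.3−20.0)
= 1.42 × 1.024^-2.70 = 1.42 × 0.9380 = 1.332 d⁻¹.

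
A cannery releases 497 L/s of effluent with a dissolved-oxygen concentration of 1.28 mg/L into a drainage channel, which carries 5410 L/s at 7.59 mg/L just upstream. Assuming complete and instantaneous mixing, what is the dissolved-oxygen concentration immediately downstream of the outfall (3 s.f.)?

7.06 mg/L

Flow-weighted mixing: C = (Q_r C_r + Q_w C_w)/(Q_r + Q_w)
= (5410×7.59 + 497×1.28)/(5410 + 497) = 41700/5907 = 7.059 mg/L.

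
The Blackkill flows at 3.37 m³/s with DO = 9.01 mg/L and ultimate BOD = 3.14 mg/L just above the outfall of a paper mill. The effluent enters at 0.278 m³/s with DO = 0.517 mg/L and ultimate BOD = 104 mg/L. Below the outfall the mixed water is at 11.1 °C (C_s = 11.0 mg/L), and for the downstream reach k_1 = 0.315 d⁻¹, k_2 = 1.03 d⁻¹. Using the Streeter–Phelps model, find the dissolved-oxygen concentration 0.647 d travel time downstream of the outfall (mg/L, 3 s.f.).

DO ≈ 8.20 mg/L

Mixed DO = (3.37×9.01 + 0.278×0.517)/(3.37+0.278) = 30.51/3.648 = 8.363 mg/L.
Mixed L₀ = (3.37×3.14 + 0.278×104)/(3.648) = 39.49/3.648 = 10.83 mg/L.
Initial deficit D₀ = C_s − DO₀ = 11.0 − 8.363 = 2.637 mg/L.
D(0.647) = [0.315×10.83/(1.03−0.315)](e^(−0.315×0.647) − e^(−1.03×0.647)) + 2.637 e^(−1.03×0.647)
= 4.770 × (0.8156 − 0.5135) + 2.637 × 0.5135 = 2.795 mg/L.
DO = 11.0 − 2.795 = 8.205 mg/L.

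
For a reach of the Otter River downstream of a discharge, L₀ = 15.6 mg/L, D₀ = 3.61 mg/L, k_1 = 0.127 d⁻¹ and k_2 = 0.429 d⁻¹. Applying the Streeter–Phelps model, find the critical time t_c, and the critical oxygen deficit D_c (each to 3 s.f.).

At the critical point dD/dt = 0, so k_1 L₀ e^(−k_1 t) = k_2 D. Substituting D(t) from the Streeter–Phelps equation and solving for t gives
t_c = ln[(k_2/k_1)(1 − D₀(k_2−k_1)/(k_1 L₀))] / (k_2−k_1).
Here k_2−k_1 = 0.3020 d⁻¹ and 1 − D₀(k_2−k_1)/(k_1 L₀) = 1 − 3.61×0.3020/(0.127×15.6) = 0.4497, so
t_c = ln(3.378 × 0.4497) / 0.3020 = 0.4181 / 0.3020 = 1.385 d.
L(t_c) = L₀ e^(−k_1 t_c) = 15.6 × 0.8388 = 13.08 mg/L, and at the critical point k_2 D_c = k_1 L, so D_c = (0.127/0.429) × 13.08 = 3.874 mg/L.

t_c ≈ 1.38 d; D_c ≈ 3.87 mg/L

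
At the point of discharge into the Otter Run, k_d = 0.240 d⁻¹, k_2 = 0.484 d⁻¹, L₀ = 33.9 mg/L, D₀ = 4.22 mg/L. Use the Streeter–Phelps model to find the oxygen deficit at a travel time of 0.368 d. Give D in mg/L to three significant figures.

D ≈ 6.15 mg/L

k_d L₀/(k_2−k_d) = 0.240×33.9/(0.484−0.240) = 8.136/0.2440 = 33.34 mg/L.
e^(−k_d t) = e^(−0.240×0.3680) = 0.9155; e^(−k_2 t) = e^(−0.484×0.3680) = 0.8368.
D = 33.34 × (0.9155 − 0.8368) + 4.22 × 0.8368 = 2.621 + 3.532 = 6.153 mg/L.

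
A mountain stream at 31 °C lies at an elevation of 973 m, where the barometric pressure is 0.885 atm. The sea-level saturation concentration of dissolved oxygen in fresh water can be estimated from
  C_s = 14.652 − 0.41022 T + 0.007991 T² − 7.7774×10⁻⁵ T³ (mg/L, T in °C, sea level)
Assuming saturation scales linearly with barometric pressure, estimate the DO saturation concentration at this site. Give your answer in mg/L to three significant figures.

At sea level: C_s = 14.652 − 0.41022×31 + 0.007991×31² − 7.7774×10⁻⁵×31³ = 7.298 mg/L.
Pressure correction: C_s' = 7.298 × 0.885 = 6.458 mg/L.

C_s ≈ 6.46 mg/L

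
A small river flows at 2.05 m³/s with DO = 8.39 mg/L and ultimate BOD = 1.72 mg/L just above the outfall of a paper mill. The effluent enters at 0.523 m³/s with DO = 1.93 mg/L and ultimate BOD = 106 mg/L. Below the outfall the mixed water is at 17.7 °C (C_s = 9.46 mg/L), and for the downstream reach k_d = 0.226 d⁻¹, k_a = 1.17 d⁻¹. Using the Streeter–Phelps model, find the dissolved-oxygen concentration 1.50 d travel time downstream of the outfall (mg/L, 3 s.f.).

Mixed DO = (2.05×8.39 + 0.523×1.93)/(2.05+0.523) = 18.21/2.573 = 7.077 mg/L.
Mixed L₀ = (2.05×1.72 + 0.523×106)/(2.573) = 58.96/2.573 = 22.92 mg/L.
Initial deficit D₀ = C_s − DO₀ = 9.46 − 7.077 = 2.383 mg/L.
D(1.50) = [0.226×22.92/(1.17−0.226)](e^(−0.226×1.50) − e^(−1.17×1.50)) + 2.383 e^(−1.17×1.50)
= 5.486 × (0.7125 − 0.1729) + 2.383 × 0.1729 = 3.372 mg/L.
DO = 9.46 − 3.372 = 6.088 mg/L.

DO ≈ 6.09 mg/L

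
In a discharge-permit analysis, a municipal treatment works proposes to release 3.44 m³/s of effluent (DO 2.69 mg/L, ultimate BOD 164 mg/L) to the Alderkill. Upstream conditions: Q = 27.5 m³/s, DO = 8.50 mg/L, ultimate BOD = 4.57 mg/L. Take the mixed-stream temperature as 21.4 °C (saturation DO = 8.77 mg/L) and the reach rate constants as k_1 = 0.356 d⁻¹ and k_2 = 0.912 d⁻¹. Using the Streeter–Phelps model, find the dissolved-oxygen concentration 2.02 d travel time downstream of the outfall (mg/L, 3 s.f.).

Mixed DO = (27.5×8.50 + 3.44×2.69)/(27.5+3.44) = 243.0/30.94 = 7.854 mg/L.
Mixed L₀ = (27.5×4.57 + 3.44×164)/(30.94) = 689.8/30.94 = 22.30 mg/L.
Initial deficit D₀ = C_s − DO₀ = 8.77 − 7.854 = 0.9160 mg/L.
D(2.02) = [0.356×22.30/(0.912−0.356)](e^(−0.356×2.02) − e^(−0.912×2.02)) + 0.9160 e^(−0.912×2.02)
= 14.28 × (0.4872 − 0.1585) + 0.9160 × 0.1585 = 4.838 mg/L.
DO = 8.77 − 4.838 = 3.932 mg/L.

DO ≈ 3.93 mg/L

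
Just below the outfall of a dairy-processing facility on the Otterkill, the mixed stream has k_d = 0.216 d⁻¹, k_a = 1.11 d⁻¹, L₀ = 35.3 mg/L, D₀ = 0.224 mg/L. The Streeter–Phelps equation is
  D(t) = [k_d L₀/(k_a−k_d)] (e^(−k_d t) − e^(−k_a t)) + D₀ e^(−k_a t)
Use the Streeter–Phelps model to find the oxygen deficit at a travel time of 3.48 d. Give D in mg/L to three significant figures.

D ≈ 3.85 mg/L

k_d L₀/(k_a−k_d) = 0.216×35.3/(1.11−0.216) = 7.625/0.8940 = 8.529 mg/L.
e^(−k_d t) = e^(−0.216×3.480) = 0.4716; e^(−k_a t) = e^(−1.11×3.480) = 0.02101.
D = 8.529 × (0.4716 − 0.02101) + 0.224 × 0.02101 = 3.843 + 0.004706 = 3.848 mg/L.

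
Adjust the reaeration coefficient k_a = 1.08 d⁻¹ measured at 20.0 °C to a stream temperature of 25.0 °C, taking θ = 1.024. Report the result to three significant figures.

k_a ≈ 1.22 d⁻¹

k_a(T₂) = k_a(T₁) · θ^(T₂−T₁) = 1.08 × 1.024^(25.0−20.0)
= 1.08 × 1.024^5.00 = 1.08 × 1.126 = 1.216 d⁻¹.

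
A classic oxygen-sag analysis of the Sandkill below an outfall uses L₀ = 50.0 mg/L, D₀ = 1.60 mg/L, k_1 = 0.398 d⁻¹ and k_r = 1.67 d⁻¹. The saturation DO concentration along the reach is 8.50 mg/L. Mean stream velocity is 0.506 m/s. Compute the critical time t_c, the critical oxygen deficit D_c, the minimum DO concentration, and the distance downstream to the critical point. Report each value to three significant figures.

With k_r/k_1 = 4.196 and 1 − D₀(k_r−k_1)/(k_1 L₀) = 0.8977,
t_c = ln(4.196 × 0.8977) / (1.67 − 0.398) = ln(3.767) / 1.272 = 1.326/1.272 = 1.043 d.
L(t_c) = L₀ e^(−k_1 t_c) = 50.0 × 0.6604 = 33.02 mg/L, and at the critical point k_r D_c = k_1 L, so D_c = (0.398/1.67) × 33.02 = 7.869 mg/L.
Minimum DO = C_s − D_c = 8.50 − 7.869 = 0.6310 mg/L.
x_c = v t_c = 0.506 m/s × 1.043 d × 86400 s/d = 45580 m ≈ 45.6 km.

t_c ≈ 1.04 d; D_c ≈ 7.87 mg/L; min DO ≈ 0.631 mg/L; x_c ≈ 45.6 km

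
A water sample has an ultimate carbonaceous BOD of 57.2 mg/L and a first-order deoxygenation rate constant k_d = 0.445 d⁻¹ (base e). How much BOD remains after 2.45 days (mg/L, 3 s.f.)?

L_t = L₀ e^(−k_d t) = 57.2 × e^(−0.445×2.45) = 57.2 × 0.3361 = 19.23 mg/L.

L ≈ 19.2 mg/L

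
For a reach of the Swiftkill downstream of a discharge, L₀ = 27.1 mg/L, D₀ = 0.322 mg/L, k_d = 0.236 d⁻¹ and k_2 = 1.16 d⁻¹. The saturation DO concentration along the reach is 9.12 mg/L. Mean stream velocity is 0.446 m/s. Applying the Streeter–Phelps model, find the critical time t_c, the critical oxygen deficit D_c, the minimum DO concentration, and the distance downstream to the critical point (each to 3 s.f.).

t_c ≈ 1.67 d; D_c ≈ 3.72 mg/L; min DO ≈ 5.40 mg/L; x_c ≈ 64.4 km

At the critical point dD/dt = 0, so k_d L₀ e^(−k_d t) = k_2 D. Substituting D(t) from the Streeter–Phelps equation and solving for t gives
t_c = ln[(k_2/k_d)(1 − D₀(k_2−k_d)/(k_d L₀))] / (k_2−k_d).
Here k_2−k_d = 0.9240 d⁻¹ and 1 − D₀(k_2−k_d)/(k_d L₀) = 1 − 0.322×0.9240/(0.236×27.1) = 0.9535, so
t_c = ln(4.915 × 0.9535) / 0.9240 = 1.545 / 0.9240 = 1.672 d.
L(t_c) = L₀ e^(−k_d t_c) = 27.1 × 0.6740 = 18.27 mg/L, and at the critical point k_2 D_c = k_d L, so D_c = (0.236/1.16) × 18.27 = 3.716 mg/L.
Minimum DO = C_s − D_c = 9.12 − 3.716 = 5.404 mg/L.
x_c = v t_c = 0.446 m/s × 1.672 d × 86400 s/d = 64420 m ≈ 64.4 km.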